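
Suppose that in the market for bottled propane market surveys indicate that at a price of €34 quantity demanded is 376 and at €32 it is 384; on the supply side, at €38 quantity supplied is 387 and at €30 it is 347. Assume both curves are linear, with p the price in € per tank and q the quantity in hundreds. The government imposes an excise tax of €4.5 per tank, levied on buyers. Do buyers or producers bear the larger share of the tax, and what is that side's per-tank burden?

Buyers bear the larger share: €2.5 per tank.

Demand slope: (384 − 376)/(32 − 34) = -4, so qd = 512 − 4p.
Supply slope: (347 − 387)/(30 − 38) = 5, so qs = 5p + 197.
Before the tax: set 512 − 4p = 5p + 197 → p* = €35, q* = 372.
With the tax collected from buyers, demand (in seller-price terms) shifts: qd = 512 − 4(p + 4.5).
Solving gives q = 362 with buyers paying €37.5 and producers receiving €33 (the €4.5 wedge).
Per-tank burden: buyers €2.5, producers €2.
Buyers take the larger share because demand is less price-elastic here (demand slope 4 vs supply slope 5).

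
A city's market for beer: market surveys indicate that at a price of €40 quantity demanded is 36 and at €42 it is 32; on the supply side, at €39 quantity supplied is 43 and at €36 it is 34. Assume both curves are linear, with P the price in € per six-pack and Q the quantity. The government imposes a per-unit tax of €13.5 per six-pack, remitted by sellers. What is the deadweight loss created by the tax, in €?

Demand slope: (32 − 36)/(42 − 40) = -2, so Qd = 116 − 2P.
Supply slope: (34 − 43)/(36 − 39) = 3, so Qs = 3P − 74.
Without the tax, 116 − 2P = 3P − 74 gives 5P = 190, so P* = €38 and Q* = 40.
With the tax collected from sellers, supply shifts: Qs = 3(P − 13.5) − 74.
New equilibrium: consumers pay €46.1, sellers receive €32.6, Q = 23.8. (Wedge: Pb − Ps = 13.5.)
Quantity falls by |ΔQ| = |40 − 23.8| = 16.2.
DWL = ½ · t · |ΔQ| = ½ · 13.5 · 16.2 = €109.35.

Deadweight loss = €109.35.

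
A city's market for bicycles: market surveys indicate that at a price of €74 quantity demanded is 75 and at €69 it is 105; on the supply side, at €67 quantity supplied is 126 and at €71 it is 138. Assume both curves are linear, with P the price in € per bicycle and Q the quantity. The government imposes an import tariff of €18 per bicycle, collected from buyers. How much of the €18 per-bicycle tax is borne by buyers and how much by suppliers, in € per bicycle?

Buyers bear €6 per bicycle; suppliers bear €12 per bicycle.

Demand slope: (105 − 75)/(69 − 74) = -6, so Qd = 519 − 6P.
Supply slope: (138 − 126)/(71 − 67) = 3, so Qs = 3P − 75.
Before the tax: set 519 − 6P = 3P − 75 → P* = €66, Q* = 123.
With the tax collected from buyers, demand (in seller-price terms) shifts: Qd = 519 − 6(P + 18).
Solving gives Q = 87 with buyers paying €72 and suppliers receiving €54 (the €18 wedge).
Burden on buyers: €6; on suppliers: €12. (They sum to €18.)
The less price-elastic side of the market bears the larger share of a per-unit tax.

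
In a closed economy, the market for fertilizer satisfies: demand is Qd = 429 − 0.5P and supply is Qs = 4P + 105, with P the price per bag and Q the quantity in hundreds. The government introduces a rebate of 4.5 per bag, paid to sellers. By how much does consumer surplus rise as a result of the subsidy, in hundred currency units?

Without the subsidy, 429 − 0.5P = 4P + 105 gives 4.5P = 324, so P* = 72 and Q* = 393.
With a per-unit subsidy paid to sellers, each receives P + 4.5 per unit sold, so supply becomes Qs = 4(P + 4.5) + 105.
Solving gives Q = 395 with buyers paying 68 and sellers receiving 72.5 (the 4.5 wedge).
ΔCS is the trapezoid between Q = 395 and Q = 393 of height 4: ½ · (393 + 395) · 4 = 1576.

Consumer surplus rises by 1576 hundred.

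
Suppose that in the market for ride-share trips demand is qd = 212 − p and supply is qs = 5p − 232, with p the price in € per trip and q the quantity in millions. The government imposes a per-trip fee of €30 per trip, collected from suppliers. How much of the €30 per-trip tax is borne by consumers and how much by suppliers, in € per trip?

Consumers bear €25 per trip; suppliers bear €5 per trip.

Before the tax: set 212 − p = 5p − 232 → p* = €74, q* = 138.
With the tax collected from suppliers, supply shifts: qs = 5(p − 30) − 232.
New equilibrium: consumers pay €99, suppliers receive €69, q = 113. (Wedge: pb − ps = 30.)
Burden on consumers: €25; on suppliers: €5. (They sum to €30.)
The less price-elastic side of the market bears the larger share of a per-unit tax.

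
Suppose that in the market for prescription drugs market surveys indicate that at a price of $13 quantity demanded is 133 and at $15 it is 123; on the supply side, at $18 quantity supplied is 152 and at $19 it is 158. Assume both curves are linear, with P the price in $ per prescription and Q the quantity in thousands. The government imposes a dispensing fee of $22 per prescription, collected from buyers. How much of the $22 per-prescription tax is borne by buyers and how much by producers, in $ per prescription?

Buyers bear $12 per prescription; producers bear $10 per prescription.

Demand slope: (123 − 133)/(15 − 13) = -5, so Qd = 198 − 5P.
Supply slope: (158 − 152)/(19 − 18) = 6, so Qs = 6P + 44.
Without the tax, 198 − 5P = 6P + 44 gives 11P = 154, so P* = $14 and Q* = 128.
With the tax collected from buyers, demand (in seller-price terms) shifts: Qd = 198 − 5(P + 22).
Solving gives Q = 68 with buyers paying $26 and producers receiving $4 (the $22 wedge).
Burden on buyers: $12; on producers: $10. (They sum to $22.)
The less price-elastic side of the market bears the larger share of a per-unit tax.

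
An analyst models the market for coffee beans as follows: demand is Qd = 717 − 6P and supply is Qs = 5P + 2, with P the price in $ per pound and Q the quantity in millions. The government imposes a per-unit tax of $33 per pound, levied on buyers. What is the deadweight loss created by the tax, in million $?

Without the tax, 717 − 6P = 5P + 2 gives 11P = 715, so P* = $65 and Q* = 327.
With the tax collected from buyers, demand (in seller-price terms) shifts: Qd = 717 − 6(P + 33).
New equilibrium: buyers pay $80, producers receive $47, Q = 237. (Wedge: Pb − Ps = 33.)
Quantity falls by |ΔQ| = |327 − 237| = 90.
DWL = ½ · t · |ΔQ| = ½ · 33 · 90 = $1485.

Deadweight loss = $1485 million.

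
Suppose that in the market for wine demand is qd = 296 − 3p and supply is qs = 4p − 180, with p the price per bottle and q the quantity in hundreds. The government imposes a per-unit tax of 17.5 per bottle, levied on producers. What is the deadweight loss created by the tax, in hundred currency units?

Deadweight loss = 262.5 hundred.

Before the tax: set 296 − 3p = 4p − 180 → p* = 68, q* = 92.
With the tax collected from producers, supply shifts: qs = 4(p − 17.5) − 180.
New equilibrium: consumers pay 78, producers receive 60.5, q = 62. (Wedge: pb − ps = 17.5.)
Quantity falls by |ΔQ| = |92 − 62| = 30.
DWL = ½ · t · |ΔQ| = ½ · 17.5 · 30 = 262.5.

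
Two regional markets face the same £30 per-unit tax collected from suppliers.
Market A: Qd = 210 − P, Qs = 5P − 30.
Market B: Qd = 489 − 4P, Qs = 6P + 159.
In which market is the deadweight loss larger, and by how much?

Market B, by £705.

Market A: pre-tax P* = £40, Q* = 170; post-tax Q = 145; deadweight loss = £375.
Market B: pre-tax P* = £33, Q* = 357; post-tax Q = 285; deadweight loss = £1080.
Difference: £375 vs £1080 → market B is larger by £705.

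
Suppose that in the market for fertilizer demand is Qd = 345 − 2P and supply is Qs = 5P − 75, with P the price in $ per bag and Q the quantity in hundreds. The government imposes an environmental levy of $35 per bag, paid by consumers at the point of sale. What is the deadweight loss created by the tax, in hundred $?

Deadweight loss = $875 hundred.

Without the tax, 345 − 2P = 5P − 75 gives 7P = 420, so P* = $60 and Q* = 225.
With the tax collected from consumers, demand (in seller-price terms) shifts: Qd = 345 − 2(P + 35).
New equilibrium: consumers pay $85, producers receive $50, Q = 175. (Wedge: Pb − Ps = 35.)
Quantity falls by |ΔQ| = |225 − 175| = 50.
DWL = ½ · t · |ΔQ| = ½ · 35 · 50 = $875.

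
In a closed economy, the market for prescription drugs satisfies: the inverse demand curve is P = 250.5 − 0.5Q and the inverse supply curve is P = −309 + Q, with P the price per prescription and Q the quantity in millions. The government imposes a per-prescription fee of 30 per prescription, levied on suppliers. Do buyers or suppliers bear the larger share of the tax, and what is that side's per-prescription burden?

Suppliers bear the larger share: 20 per prescription.

Rewrite in direct form: Qd = 501 − 2P and Qs = P + 309.
Before the tax: set 501 − 2P = P + 309 → P* = 64, Q* = 373.
With the tax collected from suppliers, supply shifts: Qs = (P − 30) + 309.
Solving gives Q = 353 with buyers paying 74 and suppliers receiving 44 (the 30 wedge).
Per-prescription burden: buyers 10, suppliers 20.
Suppliers take the larger share because supply is less price-elastic here (demand slope 2 vs supply slope 1).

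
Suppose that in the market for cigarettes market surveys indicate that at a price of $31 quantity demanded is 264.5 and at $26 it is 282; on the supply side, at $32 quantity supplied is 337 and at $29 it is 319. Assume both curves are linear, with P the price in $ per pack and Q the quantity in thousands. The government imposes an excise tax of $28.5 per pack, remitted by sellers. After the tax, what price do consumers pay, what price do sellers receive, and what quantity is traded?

Demand slope: (282 − 264.5)/(26 − 31) = -3.5, so Qd = 373 − 3.5P.
Supply slope: (319 − 337)/(29 − 32) = 6, so Qs = 6P + 145.
Without the tax, 373 − 3.5P = 6P + 145 gives 9.5P = 228, so P* = $24 and Q* = 289.
With the tax collected from sellers, supply shifts: Qs = 6(P − 28.5) + 145.
Solving gives Q = 226 with consumers paying $42 and sellers receiving $13.5 (the $28.5 wedge).
The less price-elastic side of the market bears the larger share of a per-unit tax.

Consumers pay $42; sellers receive $13.5; quantity = 226.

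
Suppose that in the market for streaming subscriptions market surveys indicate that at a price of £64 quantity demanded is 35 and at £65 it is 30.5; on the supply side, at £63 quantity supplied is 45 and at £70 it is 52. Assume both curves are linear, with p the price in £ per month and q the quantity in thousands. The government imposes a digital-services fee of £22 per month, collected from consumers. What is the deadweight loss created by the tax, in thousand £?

Deadweight loss = £198 thousand.

Demand slope: (30.5 − 35)/(65 − 64) = -4.5, so qd = 323 − 4.5p.
Supply slope: (52 − 45)/(70 − 63) = 1, so qs = p − 18.
Before the tax: set 323 − 4.5p = p − 18 → p* = £62, q* = 44.
With the tax collected from consumers, demand (in seller-price terms) shifts: qd = 323 − 4.5(p + 22).
New equilibrium: consumers pay £66, suppliers receive £44, q = 26. (Wedge: pb − ps = 22.)
Quantity falls by |ΔQ| = |44 − 26| = 18.
DWL = ½ · t · |ΔQ| = ½ · 22 · 18 = £198.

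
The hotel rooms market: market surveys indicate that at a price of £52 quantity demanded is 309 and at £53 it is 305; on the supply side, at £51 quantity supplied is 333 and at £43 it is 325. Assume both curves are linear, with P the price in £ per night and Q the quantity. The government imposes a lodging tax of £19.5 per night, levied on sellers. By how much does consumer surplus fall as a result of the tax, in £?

Consumer surplus falls by £1252.68.

Demand slope: (305 − 309)/(53 − 52) = -4, so Qd = 517 − 4P.
Supply slope: (325 − 333)/(43 − 51) = 1, so Qs = P + 282.
Without the tax, 517 − 4P = P + 282 gives 5P = 235, so P* = £47 and Q* = 329.
With the tax collected from sellers, supply shifts: Qs = (P − 19.5) + 282.
Solving gives Q = 313.4 with consumers paying £50.9 and sellers receiving £31.4 (the £19.5 wedge).
ΔCS is the trapezoid between Q = 313.4 and Q = 329 of height £3.9: ½ · (329 + 313.4) · 3.9 = £1252.68.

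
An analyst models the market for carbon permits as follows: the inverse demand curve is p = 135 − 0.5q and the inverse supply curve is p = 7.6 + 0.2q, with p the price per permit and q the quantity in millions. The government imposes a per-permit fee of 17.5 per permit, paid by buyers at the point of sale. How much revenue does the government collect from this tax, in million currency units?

Rewrite in direct form: qd = 270 − 2p and qs = 5p − 38.
Without the tax, 270 − 2p = 5p − 38 gives 7p = 308, so p* = 44 and q* = 182.
With the tax collected from buyers, demand (in seller-price terms) shifts: qd = 270 − 2(p + 17.5).
Solving gives q = 157 with buyers paying 56.5 and suppliers receiving 39 (the 17.5 wedge).
Revenue = t · Q = 17.5 · 157 = 2747.5.

Tax revenue = 2747.5 million.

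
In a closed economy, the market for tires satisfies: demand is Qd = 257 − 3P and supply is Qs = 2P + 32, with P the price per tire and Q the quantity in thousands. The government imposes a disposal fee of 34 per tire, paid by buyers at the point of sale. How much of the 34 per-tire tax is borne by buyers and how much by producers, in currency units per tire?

Buyers bear 13.6 per tire; producers bear 20.4 per tire.

Before the tax: set 257 − 3P = 2P + 32 → P* = 45, Q* = 122.
With the tax collected from buyers, demand (in seller-price terms) shifts: Qd = 257 − 3(P + 34).
New equilibrium: buyers pay 58.6, producers receive 24.6, Q = 81.2. (Wedge: Pb − Ps = 34.)
Burden on buyers: 13.6; on producers: 20.4. (They sum to 34.)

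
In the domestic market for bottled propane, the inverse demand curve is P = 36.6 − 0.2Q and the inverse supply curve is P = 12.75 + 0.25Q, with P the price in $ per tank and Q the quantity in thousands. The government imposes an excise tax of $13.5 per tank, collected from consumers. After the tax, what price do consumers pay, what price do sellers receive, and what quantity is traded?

Inverting to Q(P) form: Qd = 183 − 5P; Qs = 4P − 51.
Before the tax: set 183 − 5P = 4P − 51 → P* = $26, Q* = 53.
With the tax collected from consumers, demand (in seller-price terms) shifts: Qd = 183 − 5(P + 13.5).
New equilibrium: consumers pay $32, sellers receive $18.5, Q = 23. (Wedge: Pb − Ps = 13.5.)

Consumers pay $32; sellers receive $18.5; quantity = 23.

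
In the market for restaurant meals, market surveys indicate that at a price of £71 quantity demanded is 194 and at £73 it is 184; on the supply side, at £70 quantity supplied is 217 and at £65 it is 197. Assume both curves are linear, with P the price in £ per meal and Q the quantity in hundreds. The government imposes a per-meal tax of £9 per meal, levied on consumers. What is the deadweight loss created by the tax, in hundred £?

Demand slope: (184 − 194)/(73 − 71) = -5, so Qd = 549 − 5P.
Supply slope: (197 − 217)/(65 − 70) = 4, so Qs = 4P − 63.
Without the tax, 549 − 5P = 4P − 63 gives 9P = 612, so P* = £68 and Q* = 209.
With the tax collected from consumers, demand (in seller-price terms) shifts: Qd = 549 − 5(P + 9).
New equilibrium: consumers pay £72, sellers receive £63, Q = 189. (Wedge: Pb − Ps = 9.)
Quantity falls by |ΔQ| = |209 − 189| = 20.
DWL = ½ · t · |ΔQ| = ½ · 9 · 20 = £90.

Deadweight loss = £90 hundred.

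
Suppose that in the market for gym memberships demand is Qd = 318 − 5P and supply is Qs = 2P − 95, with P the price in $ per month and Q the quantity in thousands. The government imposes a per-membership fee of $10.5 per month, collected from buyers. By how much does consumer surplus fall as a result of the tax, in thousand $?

Consumer surplus falls by $46.5 thousand.

Before the tax: set 318 − 5P = 2P − 95 → P* = $59, Q* = 23.
With the tax collected from buyers, demand (in seller-price terms) shifts: Qd = 318 − 5(P + 10.5).
New equilibrium: buyers pay $62, producers receive $51.5, Q = 8. (Wedge: Pb − Ps = 10.5.)
ΔCS is the trapezoid between Q = 8 and Q = 23 of height $3: ½ · (23 + 8) · 3 = $46.5.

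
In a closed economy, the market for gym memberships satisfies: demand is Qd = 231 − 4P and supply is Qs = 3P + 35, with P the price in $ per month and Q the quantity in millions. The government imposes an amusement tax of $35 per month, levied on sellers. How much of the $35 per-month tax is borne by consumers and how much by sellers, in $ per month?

Without the tax, 231 − 4P = 3P + 35 gives 7P = 196, so P* = $28 and Q* = 119.
With the tax collected from sellers, supply shifts: Qs = 3(P − 35) + 35.
Solving gives Q = 59 with consumers paying $43 and sellers receiving $8 (the $35 wedge).
Burden on consumers: $15; on sellers: $20. (They sum to $35.)
The less price-elastic side of the market bears the larger share of a per-unit tax.

Consumers bear $15 per month; sellers bear $20 per month.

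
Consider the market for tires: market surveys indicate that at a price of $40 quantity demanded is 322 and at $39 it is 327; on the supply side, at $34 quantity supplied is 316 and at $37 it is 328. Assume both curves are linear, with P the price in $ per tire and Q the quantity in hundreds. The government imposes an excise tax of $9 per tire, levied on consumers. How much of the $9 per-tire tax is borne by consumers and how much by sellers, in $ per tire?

Demand slope: (327 − 322)/(39 − 40) = -5, so Qd = 522 − 5P.
Supply slope: (328 − 316)/(37 − 34) = 4, so Qs = 4P + 180.
Without the tax, 522 − 5P = 4P + 180 gives 9P = 342, so P* = $38 and Q* = 332.
With the tax collected from consumers, demand (in seller-price terms) shifts: Qd = 522 − 5(P + 9).
Solving gives Q = 312 with consumers paying $42 and sellers receiving $33 (the $9 wedge).
Burden on consumers: $4; on sellers: $5. (They sum to $9.)
The less price-elastic side of the market bears the larger share of a per-unit tax.

Consumers bear $4 per tire; sellers bear $5 per tire.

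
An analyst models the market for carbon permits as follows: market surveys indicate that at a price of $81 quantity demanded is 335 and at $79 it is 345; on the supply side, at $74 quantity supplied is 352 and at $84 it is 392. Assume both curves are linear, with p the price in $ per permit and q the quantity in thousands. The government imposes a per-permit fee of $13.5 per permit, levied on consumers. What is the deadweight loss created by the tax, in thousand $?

Demand slope: (345 − 335)/(79 − 81) = -5, so qd = 740 − 5p.
Supply slope: (392 − 352)/(84 − 74) = 4, so qs = 4p + 56.
Before the tax: set 740 − 5p = 4p + 56 → p* = $76, q* = 360.
With the tax collected from consumers, demand (in seller-price terms) shifts: qd = 740 − 5(p + 13.5).
Solving gives q = 330 with consumers paying $82 and producers receiving $68.5 (the $13.5 wedge).
Quantity falls by |ΔQ| = |360 − 330| = 30.
DWL = ½ · t · |ΔQ| = ½ · 13.5 · 30 = $202.5.

Deadweight loss = $202.5 thousand.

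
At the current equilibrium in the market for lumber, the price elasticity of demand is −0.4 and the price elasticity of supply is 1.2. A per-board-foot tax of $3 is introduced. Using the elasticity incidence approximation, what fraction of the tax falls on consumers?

Incidence ratio: consumers' share ≈ εs / (εs + |εd|) = 1.2 / (1.2 + 0.4) = 0.75.
Supply is the more elastic side, so consumers bear the larger share.

Consumers' share ≈ 0.75.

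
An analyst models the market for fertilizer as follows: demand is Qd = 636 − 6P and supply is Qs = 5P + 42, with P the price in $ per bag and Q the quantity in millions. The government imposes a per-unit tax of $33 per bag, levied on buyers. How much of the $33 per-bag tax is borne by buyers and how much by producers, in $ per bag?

Buyers bear $15 per bag; producers bear $18 per bag.

Before the tax: set 636 − 6P = 5P + 42 → P* = $54, Q* = 312.
With the tax collected from buyers, demand (in seller-price terms) shifts: Qd = 636 − 6(P + 33).
Solving gives Q = 222 with buyers paying $69 and producers receiving $36 (the $33 wedge).
Burden on buyers: $15; on producers: $18. (They sum to $33.)
The less price-elastic side of the market bears the larger share of a per-unit tax.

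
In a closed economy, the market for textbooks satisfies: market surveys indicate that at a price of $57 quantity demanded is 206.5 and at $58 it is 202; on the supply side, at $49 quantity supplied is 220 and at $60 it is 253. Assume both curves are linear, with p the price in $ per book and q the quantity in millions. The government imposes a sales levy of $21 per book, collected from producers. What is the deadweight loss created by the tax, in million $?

Deadweight loss = $396.9 million.

Demand slope: (202 − 206.5)/(58 − 57) = -4.5, so qd = 463 − 4.5p.
Supply slope: (253 − 220)/(60 − 49) = 3, so qs = 3p + 73.
Without the tax, 463 − 4.5p = 3p + 73 gives 7.5p = 390, so p* = $52 and q* = 229.
With the tax collected from producers, supply shifts: qs = 3(p − 21) + 73.
Solving gives q = 191.2 with consumers paying $60.4 and producers receiving $39.4 (the $21 wedge).
Quantity falls by |ΔQ| = |229 − 191.2| = 37.8.
DWL = ½ · t · |ΔQ| = ½ · 21 · 37.8 = $396.9.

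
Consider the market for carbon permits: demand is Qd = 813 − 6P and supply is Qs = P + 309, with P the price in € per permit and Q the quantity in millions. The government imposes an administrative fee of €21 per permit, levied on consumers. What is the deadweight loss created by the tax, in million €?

Before the tax: set 813 − 6P = P + 309 → P* = €72, Q* = 381.
With the tax collected from consumers, demand (in seller-price terms) shifts: Qd = 813 − 6(P + 21).
Solving gives Q = 363 with consumers paying €75 and sellers receiving €54 (the €21 wedge).
Quantity falls by |ΔQ| = |381 − 363| = 18.
DWL = ½ · t · |ΔQ| = ½ · 21 · 18 = €189.

Deadweight loss = €189 million.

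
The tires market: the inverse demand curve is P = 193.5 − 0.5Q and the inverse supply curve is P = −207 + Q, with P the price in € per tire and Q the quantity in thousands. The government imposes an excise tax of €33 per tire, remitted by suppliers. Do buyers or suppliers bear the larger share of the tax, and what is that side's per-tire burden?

Rewrite in direct form: Qd = 387 − 2P and Qs = P + 207.
Without the tax, 387 − 2P = P + 207 gives 3P = 180, so P* = €60 and Q* = 267.
With the tax collected from suppliers, supply shifts: Qs = (P − 33) + 207.
New equilibrium: buyers pay €71, suppliers receive €38, Q = 245. (Wedge: Pb − Ps = 33.)
Per-tire burden: buyers €11, suppliers €22.
Suppliers take the larger share because supply is less price-elastic here (demand slope 2 vs supply slope 1).

Suppliers bear the larger share: €22 per tire.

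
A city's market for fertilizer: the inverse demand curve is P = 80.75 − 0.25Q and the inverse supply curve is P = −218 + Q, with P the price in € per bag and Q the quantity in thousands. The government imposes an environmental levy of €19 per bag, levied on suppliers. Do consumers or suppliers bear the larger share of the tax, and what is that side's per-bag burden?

Suppliers bear the larger share: €15.2 per bag.

Rewrite in direct form: Qd = 323 − 4P and Qs = P + 218.
Without the tax, 323 − 4P = P + 218 gives 5P = 105, so P* = €21 and Q* = 239.
With the tax collected from suppliers, supply shifts: Qs = (P − 19) + 218.
Solving gives Q = 223.8 with consumers paying €24.8 and suppliers receiving €5.8 (the €19 wedge).
Per-bag burden: consumers €3.8, suppliers €15.2.
Suppliers take the larger share because supply is less price-elastic here (demand slope 4 vs supply slope 1).
The less price-elastic side of the market bears the larger share of a per-unit tax.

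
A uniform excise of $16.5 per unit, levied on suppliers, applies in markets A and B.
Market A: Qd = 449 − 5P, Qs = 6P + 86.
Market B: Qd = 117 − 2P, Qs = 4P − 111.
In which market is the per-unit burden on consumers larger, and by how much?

Market B, by $2.

Market A: pre-tax P* = $33, Q* = 284; post-tax Q = 239; per-unit burden on consumers = $9.
Market B: pre-tax P* = $38, Q* = 41; post-tax Q = 19; per-unit burden on consumers = $11.
Difference: $9 vs $11 → market B is larger by $2.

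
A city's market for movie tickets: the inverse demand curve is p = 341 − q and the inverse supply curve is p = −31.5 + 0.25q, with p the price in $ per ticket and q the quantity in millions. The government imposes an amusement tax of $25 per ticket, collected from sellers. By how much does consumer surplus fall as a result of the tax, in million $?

Consumer surplus falls by $5760 million.

Rewrite in direct form: qd = 341 − p and qs = 4p + 126.
Before the tax: set 341 − p = 4p + 126 → p* = $43, q* = 298.
With the tax collected from sellers, supply shifts: qs = 4(p − 25) + 126.
New equilibrium: buyers pay $63, sellers receive $38, q = 278. (Wedge: pb − ps = 25.)
ΔCS is the trapezoid between Q = 278 and Q = 298 of height $20: ½ · (298 + 278) · 20 = $5760.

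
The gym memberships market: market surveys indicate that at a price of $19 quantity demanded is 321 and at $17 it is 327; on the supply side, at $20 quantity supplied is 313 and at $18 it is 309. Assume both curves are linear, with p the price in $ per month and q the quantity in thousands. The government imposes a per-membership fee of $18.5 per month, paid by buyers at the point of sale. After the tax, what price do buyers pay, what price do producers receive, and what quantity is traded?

Demand slope: (327 − 321)/(17 − 19) = -3, so qd = 378 − 3p.
Supply slope: (309 − 313)/(18 − 20) = 2, so qs = 2p + 273.
Before the tax: set 378 − 3p = 2p + 273 → p* = $21, q* = 315.
With the tax collected from buyers, demand (in seller-price terms) shifts: qd = 378 − 3(p + 18.5).
Solving gives q = 292.8 with buyers paying $28.4 and producers receiving $9.9 (the $18.5 wedge).

Buyers pay $28.4; producers receive $9.9; quantity = 292.8.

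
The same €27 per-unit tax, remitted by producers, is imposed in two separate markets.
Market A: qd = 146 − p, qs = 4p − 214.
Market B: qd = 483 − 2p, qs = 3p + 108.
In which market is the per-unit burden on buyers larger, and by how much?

Market A, by €5.4.

Market A: pre-tax p* = €72, q* = 74; post-tax q = 52.4; per-unit burden on buyers = €21.6.
Market B: pre-tax p* = €75, q* = 333; post-tax q = 300.6; per-unit burden on buyers = €16.2.
Difference: €21.6 vs €16.2 → market A is larger by €5.4.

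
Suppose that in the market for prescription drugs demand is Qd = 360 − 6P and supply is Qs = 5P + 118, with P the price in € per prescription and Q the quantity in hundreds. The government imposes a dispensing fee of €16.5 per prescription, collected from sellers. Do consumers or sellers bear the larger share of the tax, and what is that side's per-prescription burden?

Before the tax: set 360 − 6P = 5P + 118 → P* = €22, Q* = 228.
With the tax collected from sellers, supply shifts: Qs = 5(P − 16.5) + 118.
New equilibrium: consumers pay €29.5, sellers receive €13, Q = 183. (Wedge: Pb − Ps = 16.5.)
Per-prescription burden: consumers €7.5, sellers €9.
Sellers take the larger share because supply is less price-elastic here (demand slope 6 vs supply slope 5).

Sellers bear the larger share: €9 per prescription.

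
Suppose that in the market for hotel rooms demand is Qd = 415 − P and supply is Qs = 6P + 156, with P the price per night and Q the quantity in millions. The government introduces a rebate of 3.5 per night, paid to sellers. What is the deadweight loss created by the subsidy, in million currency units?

Before the subsidy: set 415 − P = 6P + 156 → P* = 37, Q* = 378.
With a per-unit subsidy paid to sellers, each receives P + 3.5 per unit sold, so supply becomes Qs = 6(P + 3.5) + 156.
New equilibrium: buyers pay 34, sellers receive 37.5, Q = 381. (Wedge: Pb − Ps = −3.5.)
Quantity rises by |ΔQ| = |378 − 381| = 3.
DWL = ½ · t · |ΔQ| = ½ · 3.5 · 3 = 5.25.

Deadweight loss = 5.25 million.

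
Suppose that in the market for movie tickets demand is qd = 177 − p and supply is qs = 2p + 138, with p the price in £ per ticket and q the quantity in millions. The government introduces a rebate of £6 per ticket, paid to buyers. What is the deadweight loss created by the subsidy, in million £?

Deadweight loss = £12 million.

Before the subsidy: set 177 − p = 2p + 138 → p* = £13, q* = 164.
With a per-unit subsidy paid to buyers, each effectively pays p − 6, so demand becomes qd = 177 − (p − 6).
New equilibrium: buyers pay £9, suppliers receive £15, q = 168. (Wedge: pb − ps = −6.)
Quantity rises by |ΔQ| = |164 − 168| = 4.
DWL = ½ · t · |ΔQ| = ½ · 6 · 4 = £12.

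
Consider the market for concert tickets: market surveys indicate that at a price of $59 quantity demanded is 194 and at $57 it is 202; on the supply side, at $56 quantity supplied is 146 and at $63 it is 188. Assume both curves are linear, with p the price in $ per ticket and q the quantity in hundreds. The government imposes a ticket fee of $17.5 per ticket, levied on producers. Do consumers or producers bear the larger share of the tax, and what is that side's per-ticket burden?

Consumers bear the larger share: $10.5 per ticket.

Demand slope: (202 − 194)/(57 − 59) = -4, so qd = 430 − 4p.
Supply slope: (188 − 146)/(63 − 56) = 6, so qs = 6p − 190.
Before the tax: set 430 − 4p = 6p − 190 → p* = $62, q* = 182.
With the tax collected from producers, supply shifts: qs = 6(p − 17.5) − 190.
New equilibrium: consumers pay $72.5, producers receive $55, q = 140. (Wedge: pb − ps = 17.5.)
Per-ticket burden: consumers $10.5, producers $7.
Consumers take the larger share because demand is less price-elastic here (demand slope 4 vs supply slope 6).
The less price-elastic side of the market bears the larger share of a per-unit tax.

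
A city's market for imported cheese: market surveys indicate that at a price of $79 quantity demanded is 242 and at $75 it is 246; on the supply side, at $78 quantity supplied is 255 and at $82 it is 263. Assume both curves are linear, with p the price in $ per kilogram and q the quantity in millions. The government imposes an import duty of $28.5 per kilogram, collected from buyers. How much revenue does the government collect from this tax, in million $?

Demand slope: (246 − 242)/(75 − 79) = -1, so qd = 321 − p.
Supply slope: (263 − 255)/(82 − 78) = 2, so qs = 2p + 99.
Before the tax: set 321 − p = 2p + 99 → p* = $74, q* = 247.
With the tax collected from buyers, demand (in seller-price terms) shifts: qd = 321 − (p + 28.5).
Solving gives q = 228 with buyers paying $93 and suppliers receiving $64.5 (the $28.5 wedge).
Revenue = t · Q = 28.5 · 228 = $6498.

Tax revenue = $6498 million.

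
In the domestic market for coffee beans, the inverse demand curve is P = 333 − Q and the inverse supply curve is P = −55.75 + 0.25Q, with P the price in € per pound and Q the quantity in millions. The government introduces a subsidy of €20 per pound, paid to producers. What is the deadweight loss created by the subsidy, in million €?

Deadweight loss = €160 million.

Rewrite in direct form: Qd = 333 − P and Qs = 4P + 223.
Without the subsidy, 333 − P = 4P + 223 gives 5P = 110, so P* = €22 and Q* = 311.
With a per-unit subsidy paid to producers, each receives P + 20 per unit sold, so supply becomes Qs = 4(P + 20) + 223.
New equilibrium: buyers pay €6, producers receive €26, Q = 327. (Wedge: Pb − Ps = −20.)
Quantity rises by |ΔQ| = |311 − 327| = 16.
DWL = ½ · t · |ΔQ| = ½ · 20 · 16 = €160.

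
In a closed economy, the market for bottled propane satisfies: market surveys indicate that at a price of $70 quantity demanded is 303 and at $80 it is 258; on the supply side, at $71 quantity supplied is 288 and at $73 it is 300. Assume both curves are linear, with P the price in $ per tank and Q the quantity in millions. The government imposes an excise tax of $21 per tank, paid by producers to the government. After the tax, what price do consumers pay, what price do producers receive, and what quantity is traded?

Demand slope: (258 − 303)/(80 − 70) = -4.5, so Qd = 618 − 4.5P.
Supply slope: (300 − 288)/(73 − 71) = 6, so Qs = 6P − 138.
Without the tax, 618 − 4.5P = 6P − 138 gives 10.5P = 756, so P* = $72 and Q* = 294.
With the tax collected from producers, supply shifts: Qs = 6(P − 21) − 138.
Solving gives Q = 240 with consumers paying $84 and producers receiving $63 (the $21 wedge).

Consumers pay $84; producers receive $63; quantity = 240.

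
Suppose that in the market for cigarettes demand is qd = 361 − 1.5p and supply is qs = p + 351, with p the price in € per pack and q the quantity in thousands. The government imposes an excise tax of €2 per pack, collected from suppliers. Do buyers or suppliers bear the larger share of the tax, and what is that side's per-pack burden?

Suppliers bear the larger share: €1.2 per pack.

Before the tax: set 361 − 1.5p = p + 351 → p* = €4, q* = 355.
With the tax collected from suppliers, supply shifts: qs = (p − 2) + 351.
Solving gives q = 353.8 with buyers paying €4.8 and suppliers receiving €2.8 (the €2 wedge).
Per-pack burden: buyers €0.8, suppliers €1.2.
Suppliers take the larger share because supply is less price-elastic here (demand slope 1.5 vs supply slope 1).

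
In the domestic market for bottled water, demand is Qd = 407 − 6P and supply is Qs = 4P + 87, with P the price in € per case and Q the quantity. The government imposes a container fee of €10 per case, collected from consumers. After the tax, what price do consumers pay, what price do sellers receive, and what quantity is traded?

Before the tax: set 407 − 6P = 4P + 87 → P* = €32, Q* = 215.
With the tax collected from consumers, demand (in seller-price terms) shifts: Qd = 407 − 6(P + 10).
New equilibrium: consumers pay €36, sellers receive €26, Q = 191. (Wedge: Pb − Ps = 10.)

Consumers pay €36; sellers receive €26; quantity = 191.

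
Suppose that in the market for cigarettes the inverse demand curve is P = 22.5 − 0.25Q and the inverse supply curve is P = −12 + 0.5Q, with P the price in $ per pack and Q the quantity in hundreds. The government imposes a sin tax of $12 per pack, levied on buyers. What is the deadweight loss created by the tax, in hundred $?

Inverting to Q(P) form: Qd = 90 − 4P; Qs = 2P + 24.
Before the tax: set 90 − 4P = 2P + 24 → P* = $11, Q* = 46.
With the tax collected from buyers, demand (in seller-price terms) shifts: Qd = 90 − 4(P + 12).
Solving gives Q = 30 with buyers paying $15 and producers receiving $3 (the $12 wedge).
Quantity falls by |ΔQ| = |46 − 30| = 16.
DWL = ½ · t · |ΔQ| = ½ · 12 · 16 = $96.

Deadweight loss = $96 hundred.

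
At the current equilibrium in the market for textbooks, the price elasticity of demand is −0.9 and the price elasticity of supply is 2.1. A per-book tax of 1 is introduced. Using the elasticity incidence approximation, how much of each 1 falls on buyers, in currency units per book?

Buyers bear ≈ 0.7 per book.

Incidence ratio: buyers' share ≈ εs / (εs + |εd|) = 2.1 / (2.1 + 0.9) = 0.7.
So buyers bear ≈ 0.7 × 1 = 0.7; producers bear 0.3.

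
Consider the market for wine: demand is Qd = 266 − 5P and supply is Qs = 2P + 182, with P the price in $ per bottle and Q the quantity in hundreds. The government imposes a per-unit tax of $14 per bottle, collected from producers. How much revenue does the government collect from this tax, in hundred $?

Tax revenue = $2604 hundred.

Without the tax, 266 − 5P = 2P + 182 gives 7P = 84, so P* = $12 and Q* = 206.
With the tax collected from producers, supply shifts: Qs = 2(P − 14) + 182.
Solving gives Q = 186 with buyers paying $16 and producers receiving $2 (the $14 wedge).
Revenue = t · Q = 14 · 186 = $2604.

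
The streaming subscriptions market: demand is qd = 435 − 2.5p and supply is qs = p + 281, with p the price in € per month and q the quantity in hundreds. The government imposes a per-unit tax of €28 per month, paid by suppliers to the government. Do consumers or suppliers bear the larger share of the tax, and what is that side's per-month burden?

Suppliers bear the larger share: €20 per month.

Without the tax, 435 − 2.5p = p + 281 gives 3.5p = 154, so p* = €44 and q* = 325.
With the tax collected from suppliers, supply shifts: qs = (p − 28) + 281.
Solving gives q = 305 with consumers paying €52 and suppliers receiving €24 (the €28 wedge).
Per-month burden: consumers €8, suppliers €20.
Suppliers take the larger share because supply is less price-elastic here (demand slope 2.5 vs supply slope 1).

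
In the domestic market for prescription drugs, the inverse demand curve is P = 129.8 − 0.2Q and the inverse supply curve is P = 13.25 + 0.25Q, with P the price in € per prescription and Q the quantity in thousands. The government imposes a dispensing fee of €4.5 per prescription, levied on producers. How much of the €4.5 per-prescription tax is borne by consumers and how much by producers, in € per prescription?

Rewrite in direct form: Qd = 649 − 5P and Qs = 4P − 53.
Before the tax: set 649 − 5P = 4P − 53 → P* = €78, Q* = 259.
With the tax collected from producers, supply shifts: Qs = 4(P − 4.5) − 53.
New equilibrium: consumers pay €80, producers receive €75.5, Q = 249. (Wedge: Pb − Ps = 4.5.)
Burden on consumers: €2; on producers: €2.5. (They sum to €4.5.)

Consumers bear €2 per prescription; producers bear €2.5 per prescription.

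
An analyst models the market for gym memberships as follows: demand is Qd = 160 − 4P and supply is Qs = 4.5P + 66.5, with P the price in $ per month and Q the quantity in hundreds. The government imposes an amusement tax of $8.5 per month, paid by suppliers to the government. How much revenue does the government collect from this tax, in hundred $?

Tax revenue = $833 hundred.

Before the tax: set 160 − 4P = 4.5P + 66.5 → P* = $11, Q* = 116.
With the tax collected from suppliers, supply shifts: Qs = 4.5(P − 8.5) + 66.5.
Solving gives Q = 98 with consumers paying $15.5 and suppliers receiving $7 (the $8.5 wedge).
Revenue = t · Q = 8.5 · 98 = $833.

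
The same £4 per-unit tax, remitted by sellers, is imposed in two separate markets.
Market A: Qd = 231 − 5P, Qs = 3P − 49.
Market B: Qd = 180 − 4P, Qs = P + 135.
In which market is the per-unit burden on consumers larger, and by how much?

Market A, by £0.7.

Market A: pre-tax P* = £35, Q* = 56; post-tax Q = 48.5; per-unit burden on consumers = £1.5.
Market B: pre-tax P* = £9, Q* = 144; post-tax Q = 140.8; per-unit burden on consumers = £0.8.
Difference: £1.5 vs £0.8 → market A is larger by £0.7.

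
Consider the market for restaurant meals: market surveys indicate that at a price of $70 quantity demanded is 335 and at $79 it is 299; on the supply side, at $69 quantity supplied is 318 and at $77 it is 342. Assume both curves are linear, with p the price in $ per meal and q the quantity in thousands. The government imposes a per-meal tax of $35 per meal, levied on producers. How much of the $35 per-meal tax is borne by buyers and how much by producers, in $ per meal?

Buyers bear $15 per meal; producers bear $20 per meal.

Demand slope: (299 − 335)/(79 − 70) = -4, so qd = 615 − 4p.
Supply slope: (342 − 318)/(77 − 69) = 3, so qs = 3p + 111.
Without the tax, 615 − 4p = 3p + 111 gives 7p = 504, so p* = $72 and q* = 327.
With the tax collected from producers, supply shifts: qs = 3(p − 35) + 111.
New equilibrium: buyers pay $87, producers receive $52, q = 267. (Wedge: pb − ps = 35.)
Burden on buyers: $15; on producers: $20. (They sum to $35.)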